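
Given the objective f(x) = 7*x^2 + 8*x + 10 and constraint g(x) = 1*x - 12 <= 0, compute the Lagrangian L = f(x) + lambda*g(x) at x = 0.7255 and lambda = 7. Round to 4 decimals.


Step 1: Evaluate f(x).
f(0.7255) = 7*0.7255^2 + 8*0.7255 + 10 = 19.4885
Step 2: Evaluate g(x).
g(0.7255) = 1*0.7255 - 12 = -11.2745
Step 3: Compute Lagrangian.
L = 19.4885 + 7*-11.2745 = -59.433


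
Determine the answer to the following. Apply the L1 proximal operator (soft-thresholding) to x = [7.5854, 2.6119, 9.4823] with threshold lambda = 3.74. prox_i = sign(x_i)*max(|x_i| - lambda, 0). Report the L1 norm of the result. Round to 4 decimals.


Soft-thresholding with lambda = 3.74:
prox(7.5854) = sign(7.5854)*max(|7.5854| - 3.74, 0) = 3.8454
prox(2.6119) = sign(2.6119)*max(|2.6119| - 3.74, 0) = 0.0
prox(9.4823) = sign(9.4823)*max(|9.4823| - 3.74, 0) = 5.7423
prox(x) = [3.8454, 0.0, 5.7423]
||prox(x)||_1 = 3.8454 + 0.0 + 5.7423 = 9.5877


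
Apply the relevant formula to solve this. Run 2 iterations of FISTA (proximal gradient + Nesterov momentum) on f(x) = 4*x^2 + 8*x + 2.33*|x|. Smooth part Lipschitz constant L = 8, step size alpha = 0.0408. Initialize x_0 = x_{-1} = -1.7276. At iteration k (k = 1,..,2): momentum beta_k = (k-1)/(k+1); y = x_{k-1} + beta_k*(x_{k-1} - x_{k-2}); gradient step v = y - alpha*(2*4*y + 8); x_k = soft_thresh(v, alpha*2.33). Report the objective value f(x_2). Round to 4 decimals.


FISTA on f(x) = 4*x^2 + 8*x + 2.33*|x|
L = 8, alpha = 0.0408
Iteration 1: beta = 0.0, y = -1.7276 + 0.0*(-1.7276 + 1.7276) = -1.7276
  grad(y) = -5.8208, v = y - alpha*grad = -1.4901
  prox(v) = soft_thresh(-1.4901, 0.0951) = -1.395
Iteration 2: beta = 0.3333, y = -1.395 + 0.3333*(-1.395 + 1.7276) = -1.2842
  grad(y) = -2.2736, v = y - alpha*grad = -1.1914
  prox(v) = soft_thresh(-1.1914, 0.0951) = -1.0964
f(x_2) = 4*(-1.0964)^2 + 8*(-1.0964) + 2.33*|-1.0964| = -1.4083


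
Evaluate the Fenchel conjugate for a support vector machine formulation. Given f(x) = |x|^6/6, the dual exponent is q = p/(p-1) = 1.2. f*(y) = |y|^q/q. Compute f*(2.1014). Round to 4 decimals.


The conjugate exponent q satisfies 1/p + 1/q = 1.
p = 6, so q = 6/(6 - 1) = 1.2
|y|^q = 2.1014^1.2 = 2.4379
f*(2.1014) = 2.4379 / 1.2 = 2.0316


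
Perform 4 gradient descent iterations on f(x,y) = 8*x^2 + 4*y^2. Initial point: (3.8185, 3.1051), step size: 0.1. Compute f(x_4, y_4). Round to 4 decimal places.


Gradient descent on f(x,y) = 8*x^2 + 4*y^2.
Starting point: (3.8185, 3.1051), alpha = 0.1
Step 1: grad_x = 2*8*3.8185 = 61.096, grad_y = 2*4*3.1051 = 24.8408
  x_1 = 3.8185 - 0.1*61.096 = -2.2911
  y_1 = 3.1051 - 0.1*24.8408 = 0.621
Step 2: grad_x = 2*8*-2.2911 = -36.6576, grad_y = 2*4*0.621 = 4.9682
  x_2 = -2.2911 - 0.1*-36.6576 = 1.3747
  y_2 = 0.621 - 0.1*4.9682 = 0.1242
Step 3: grad_x = 2*8*1.3747 = 21.9946, grad_y = 2*4*0.1242 = 0.9936
  x_3 = 1.3747 - 0.1*21.9946 = -0.8248
  y_3 = 0.1242 - 0.1*0.9936 = 0.0248
Step 4: grad_x = 2*8*-0.8248 = -13.1967, grad_y = 2*4*0.0248 = 0.1987
  x_4 = -0.8248 - 0.1*-13.1967 = 0.4949
  y_4 = 0.0248 - 0.1*0.1987 = 0.005
f(0.4949, 0.005) = 8*0.4949^2 + 4*0.005^2 = 1.9593


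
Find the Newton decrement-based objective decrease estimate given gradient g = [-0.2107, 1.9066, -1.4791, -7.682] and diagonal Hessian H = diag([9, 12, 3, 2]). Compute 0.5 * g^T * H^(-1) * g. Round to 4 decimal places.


Step 1: H is diagonal, so H^(-1) * g = [-0.0234, 0.1589, -0.493, -3.841].
Step 2: g^T H^(-1) g = sum_i g_i^2 / H_ii
  = (-0.2107)^2/9 + (1.9066)^2/12 + (-1.4791)^2/3 + (-7.682)^2/2
  = 0.0049 + 0.3029 + 0.7292 + 29.5066 = 30.5437
Step 3: Objective decrease = 0.5 * g^T H^(-1) g = 15.2718


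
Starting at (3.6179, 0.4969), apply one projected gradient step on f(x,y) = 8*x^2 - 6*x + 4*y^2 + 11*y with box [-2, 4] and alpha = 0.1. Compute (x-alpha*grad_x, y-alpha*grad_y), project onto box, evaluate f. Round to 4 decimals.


Step 1: Compute gradient at (3.6179, 0.4969).
grad_x = 2*8*3.6179 - 6 = 51.8864
grad_y = 2*4*0.4969 + 11 = 14.9752
Step 2: Gradient step.
x_raw = 3.6179 - 0.1*51.8864 = -1.5707
y_raw = 0.4969 - 0.1*14.9752 = -1.0006
Step 3: Project onto [-2, 4].
x_proj = clip(-1.5707) = -1.5707
y_proj = clip(-1.0006) = -1.0006
Step 4: Evaluate f.
f(-1.5707, -1.0006) = 22.1604


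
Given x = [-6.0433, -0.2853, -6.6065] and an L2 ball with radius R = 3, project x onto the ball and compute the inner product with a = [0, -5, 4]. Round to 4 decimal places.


Step 1: Compute ||x|| (intermediates to 6 decimals).
||x|| = sqrt((-6.0433)^2 + (-0.2853)^2 + (-6.6065)^2) = 8.958165
Step 2: Project.
Since ||x|| > R, scale = R/||x|| = 3/8.958165 = 0.33489, proj(x) = scale * x
proj(x) = [-2.023841, -0.095544, -2.212451]
Step 3: Dot product.
a^T * proj(x) = 0*(-2.023841) - 5*(-0.095544) + 4*(-2.212451) = -8.3721


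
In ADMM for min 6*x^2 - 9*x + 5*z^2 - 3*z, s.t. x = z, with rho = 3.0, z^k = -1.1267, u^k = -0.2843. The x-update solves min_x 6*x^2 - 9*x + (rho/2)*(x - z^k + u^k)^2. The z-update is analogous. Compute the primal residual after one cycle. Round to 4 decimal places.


ADMM iteration with rho = 3.0, z^k = -1.1267, u^k = -0.2843
Step 1: x-update.
Minimize 6*x^2 - 9*x + (3.0/2)*(x + 1.1267 - 0.2843)^2
FOC: (2*6 + 3.0)*x = 9 + 3.0*(-1.1267 + 0.2843)
x^{k+1} = 0.4315
Step 2: z-update.
Minimize 5*z^2 - 3*z + (3.0/2)*(0.4315 - z - 0.2843)^2
FOC: (2*5 + 3.0)*z = 3 + 3.0*(0.4315 - 0.2843)
z^{k+1} = 0.2647
Step 3: u-update.
u^{k+1} = -0.2843 + 0.4315 - 0.2647 = -0.1175
Step 4: Primal residual = |0.4315 - 0.2647| = 0.1668


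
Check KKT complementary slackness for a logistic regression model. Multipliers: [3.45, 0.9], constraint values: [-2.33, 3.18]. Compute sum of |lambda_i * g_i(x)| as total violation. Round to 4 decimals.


KKT complementary slackness check:
lambda_1 * g_1 = 3.45 * -2.33 = -8.0385
lambda_2 * g_2 = 0.9 * 3.18 = 2.862
Total violation = 8.0385 + 2.862 = 10.9005


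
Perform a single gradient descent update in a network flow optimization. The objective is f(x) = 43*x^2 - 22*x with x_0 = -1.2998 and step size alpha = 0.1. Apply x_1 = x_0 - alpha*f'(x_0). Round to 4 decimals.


We compute the gradient at x_0 and apply the update.
f'(x) = 86*x - 22
f'(-1.2998) = 86*-1.2998 - 22 = -133.7828
x_1 = -1.2998 - 0.1*-133.7828 = 12.0785


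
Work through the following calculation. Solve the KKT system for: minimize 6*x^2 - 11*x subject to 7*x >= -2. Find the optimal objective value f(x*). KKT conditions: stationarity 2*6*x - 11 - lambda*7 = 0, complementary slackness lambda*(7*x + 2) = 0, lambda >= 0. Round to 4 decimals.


Step 1: Try lambda = 0 (constraint inactive).
Stationarity: 2*6*x - 11 = 0
x* = 11/(2*6) = 11/12 = 0.9167 (rounded; the exact value 11/12 is used below)
Check constraint: 7*0.9167 = 6.4169 >= -2 -- satisfied.
Step 2: Compute optimal value.
f(x*) = 6*(11/12)^2 - 11*(11/12) = -5.0417


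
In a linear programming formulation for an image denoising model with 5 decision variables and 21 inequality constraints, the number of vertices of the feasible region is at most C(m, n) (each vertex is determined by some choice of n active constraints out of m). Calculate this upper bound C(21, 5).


Each vertex corresponds to some choice of n active constraints out of m, so the number of vertices is at most C(m, n) = m! / (n!(m-n)!).
m = 21, n = 5
Numerator: 21 * 20 * 19 * 18 * 17
Denominator: 5! = 120
C(21, 5) = 20349


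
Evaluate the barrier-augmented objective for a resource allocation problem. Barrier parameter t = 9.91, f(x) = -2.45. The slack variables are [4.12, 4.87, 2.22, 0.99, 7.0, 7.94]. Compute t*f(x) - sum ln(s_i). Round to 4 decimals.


Step 1: Compute log-barrier.
ln values: [1.4159, 1.5831, 0.7975, -0.0101, 1.9459, 2.0719]
phi = -(1.4159 + 1.5831 + 0.7975 - 0.0101 + 1.9459 + 2.0719) = -7.8042
Step 2: Compute augmented objective.
t*f(x) = 9.91*-2.45 = -24.2795
Total = -24.2795 - 7.8042 = -32.0837


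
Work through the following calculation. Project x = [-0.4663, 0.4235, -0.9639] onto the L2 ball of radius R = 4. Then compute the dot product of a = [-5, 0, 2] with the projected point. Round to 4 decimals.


Step 1: Compute ||x|| (intermediates to 6 decimals).
||x|| = sqrt((-0.4663)^2 + 0.4235^2 + (-0.9639)^2) = 1.151473
Step 2: Project.
Since ||x|| <= R, proj = x (no scaling needed).
proj(x) = [-0.4663, 0.4235, -0.9639]
Step 3: Dot product.
a^T * proj(x) = -5*(-0.4663) + 0*0.4235 + 2*(-0.9639) = 0.4037


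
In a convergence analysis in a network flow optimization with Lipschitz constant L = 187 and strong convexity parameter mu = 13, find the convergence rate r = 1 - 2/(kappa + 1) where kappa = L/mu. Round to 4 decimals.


Step 1: Compute the condition number.
kappa = L/mu = 187/13 = 14.3846
Step 2: Compute the convergence rate.
r = 1 - 2/(kappa + 1) = 1 - 2*mu/(L + mu) = (L - mu)/(L + mu) = 174/200 = 0.87


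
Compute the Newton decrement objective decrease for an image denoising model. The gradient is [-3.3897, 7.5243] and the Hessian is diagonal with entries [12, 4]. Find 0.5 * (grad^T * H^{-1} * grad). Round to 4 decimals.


Step 1: H is diagonal, so H^(-1) * g = [-0.2825, 1.8811].
Step 2: g^T H^(-1) g = sum_i g_i^2 / H_ii
  = (-3.3897)^2/12 + (7.5243)^2/4
  = 0.9575 + 14.1538 = 15.1113
Step 3: Objective decrease = 0.5 * g^T H^(-1) g = 7.5556


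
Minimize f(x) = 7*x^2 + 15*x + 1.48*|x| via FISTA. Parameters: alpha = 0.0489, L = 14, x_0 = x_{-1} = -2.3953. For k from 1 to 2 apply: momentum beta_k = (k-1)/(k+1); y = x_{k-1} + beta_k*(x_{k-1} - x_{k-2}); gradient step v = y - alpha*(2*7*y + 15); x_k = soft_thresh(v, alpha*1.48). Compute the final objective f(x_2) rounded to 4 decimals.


FISTA on f(x) = 7*x^2 + 15*x + 1.48*|x|
L = 14, alpha = 0.0489
Iteration 1: beta = 0.0, y = -2.3953 + 0.0*(-2.3953 + 2.3953) = -2.3953
  grad(y) = -18.5342, v = y - alpha*grad = -1.489
  prox(v) = soft_thresh(-1.489, 0.0724) = -1.4166
Iteration 2: beta = 0.3333, y = -1.4166 + 0.3333*(-1.4166 + 2.3953) = -1.0904
  grad(y) = -0.2652, v = y - alpha*grad = -1.0774
  prox(v) = soft_thresh(-1.0774, 0.0724) = -1.005
f(x_2) = 7*(-1.005)^2 + 15*(-1.005) + 1.48*|-1.005| = -6.5174


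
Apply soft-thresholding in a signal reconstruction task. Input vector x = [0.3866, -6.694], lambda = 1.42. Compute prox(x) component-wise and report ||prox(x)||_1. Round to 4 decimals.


Soft-thresholding with lambda = 1.42:
prox(0.3866) = sign(0.3866)*max(|0.3866| - 1.42, 0) = 0.0
prox(-6.694) = sign(-6.694)*max(|-6.694| - 1.42, 0) = -5.274
prox(x) = [0.0, -5.274]
||prox(x)||_1 = 0.0 + 5.274 = 5.274


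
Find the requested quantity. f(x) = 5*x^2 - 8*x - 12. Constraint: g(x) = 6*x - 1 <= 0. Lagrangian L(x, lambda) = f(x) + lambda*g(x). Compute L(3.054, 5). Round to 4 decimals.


Step 1: Evaluate f(x).
f(3.054) = 5*3.054^2 - 8*3.054 - 12 = 10.2026
Step 2: Evaluate g(x).
g(3.054) = 6*3.054 - 1 = 17.324
Step 3: Compute Lagrangian.
L = 10.2026 + 5*17.324 = 96.8226


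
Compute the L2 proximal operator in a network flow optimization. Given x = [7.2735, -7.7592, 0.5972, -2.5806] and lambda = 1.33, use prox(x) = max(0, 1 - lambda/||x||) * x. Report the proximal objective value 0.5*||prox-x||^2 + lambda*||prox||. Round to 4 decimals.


Step 1: Compute ||x||.
||x|| = 10.9602
Step 2: Compute scaling factor.
scale = max(0, 1 - 1.33/10.9602) = 0.8787
Step 3: prox(x) = [6.3909, -6.8176, 0.5247, -2.2674]
||prox(x)|| = 9.6302
Step 4: Proximal objective.
0.5*||prox-x||^2 = 0.8845
lambda*||prox|| = 12.8082
Total = 13.6926


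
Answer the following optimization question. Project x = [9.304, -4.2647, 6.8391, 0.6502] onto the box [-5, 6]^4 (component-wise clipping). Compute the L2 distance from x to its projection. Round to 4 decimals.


Project each component onto [-5, 6].
clip(9.304) = 6.0, clip(-4.2647) = -4.2647, clip(6.8391) = 6.0, clip(0.6502) = 0.6502
Projection = [6.0, -4.2647, 6.0, 0.6502]
Squared diffs: [10.9164, 0.0, 0.7041, 0.0]
Distance = sqrt(11.6205) = 3.4089


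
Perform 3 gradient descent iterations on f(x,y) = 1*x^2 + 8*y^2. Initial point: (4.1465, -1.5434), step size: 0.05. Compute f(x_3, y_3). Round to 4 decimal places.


Gradient descent on f(x,y) = 1*x^2 + 8*y^2.
Starting point: (4.1465, -1.5434), alpha = 0.05
Step 1: grad_x = 2*1*4.1465 = 8.293, grad_y = 2*8*-1.5434 = -24.6944
  x_1 = 4.1465 - 0.05*8.293 = 3.7319
  y_1 = -1.5434 - 0.05*-24.6944 = -0.3087
Step 2: grad_x = 2*1*3.7319 = 7.4637, grad_y = 2*8*-0.3087 = -4.9389
  x_2 = 3.7319 - 0.05*7.4637 = 3.3587
  y_2 = -0.3087 - 0.05*-4.9389 = -0.0617
Step 3: grad_x = 2*1*3.3587 = 6.7173, grad_y = 2*8*-0.0617 = -0.9878
  x_3 = 3.3587 - 0.05*6.7173 = 3.0228
  y_3 = -0.0617 - 0.05*-0.9878 = -0.0123
f(3.0228, -0.0123) = 1*3.0228^2 + 8*(-0.0123)^2 = 9.1385


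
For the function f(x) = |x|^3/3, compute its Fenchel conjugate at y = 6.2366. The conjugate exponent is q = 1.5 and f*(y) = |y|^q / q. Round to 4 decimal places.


The conjugate exponent q satisfies 1/p + 1/q = 1.
p = 3, so q = 3/(3 - 1) = 1.5
|y|^q = 6.2366^1.5 = 15.5748
f*(6.2366) = 15.5748 / 1.5 = 10.3832


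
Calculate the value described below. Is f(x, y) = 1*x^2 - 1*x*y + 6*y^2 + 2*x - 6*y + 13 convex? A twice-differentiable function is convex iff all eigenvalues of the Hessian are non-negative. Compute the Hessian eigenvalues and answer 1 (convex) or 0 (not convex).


The Hessian of f(x,y) = 1*x^2 - 1*x*y + 6*y^2 + 2*x - 6*y + 13 is:
H = [[2, -1], [-1, 12]]
Trace = 2 + 12 = 14
Determinant = 2*12 - (-1)^2 = 23
Discriminant = (14)^2 - 4*23 = 104.0
Eigenvalues: lambda_1 = 1.901, lambda_2 = 12.099
The function is convex.

1


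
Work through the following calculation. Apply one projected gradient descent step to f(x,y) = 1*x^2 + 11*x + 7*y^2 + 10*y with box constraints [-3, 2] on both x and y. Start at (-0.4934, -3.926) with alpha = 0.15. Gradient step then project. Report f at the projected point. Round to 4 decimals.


Step 1: Compute gradient at (-0.4934, -3.926).
grad_x = 2*1*-0.4934 + 11 = 10.0132
grad_y = 2*7*-3.926 + 10 = -44.964
Step 2: Gradient step.
x_raw = -0.4934 - 0.15*10.0132 = -1.9954
y_raw = -3.926 - 0.15*-44.964 = 2.8186
Step 3: Project onto [-3, 2].
x_proj = clip(-1.9954) = -1.9954
y_proj = clip(2.8186) = 2.0
Step 4: Evaluate f.
f(-1.9954, 2.0) = 30.0324


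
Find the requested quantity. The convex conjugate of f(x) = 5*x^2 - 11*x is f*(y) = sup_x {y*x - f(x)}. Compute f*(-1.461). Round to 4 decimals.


f*(y) = sup_x {y*x - a*x^2 - b*x} = sup_x {(y-b)*x - a*x^2}
FOC: (y - b) - 2a*x = 0 => x* = (y - b)/(2a)
x* = (-1.461 + 11)/(2*5) = 0.9539
f*(-1.461) = (y-b)^2/(4a) = (-1.461 + 11)^2/(4*5)
= 90.9925/20 = 4.5496


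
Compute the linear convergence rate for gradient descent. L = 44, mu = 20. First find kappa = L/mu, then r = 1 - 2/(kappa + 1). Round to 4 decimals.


Step 1: Compute the condition number.
kappa = L/mu = 44/20 = 2.2
Step 2: Compute the convergence rate.
r = 1 - 2/(kappa + 1) = 1 - 2*mu/(L + mu) = (L - mu)/(L + mu) = 24/64 = 0.375


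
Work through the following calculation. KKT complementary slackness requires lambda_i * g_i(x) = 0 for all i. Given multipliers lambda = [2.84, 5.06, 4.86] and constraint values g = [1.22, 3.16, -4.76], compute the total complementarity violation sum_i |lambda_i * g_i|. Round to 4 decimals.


KKT complementary slackness check:
lambda_1 * g_1 = 2.84 * 1.22 = 3.4648
lambda_2 * g_2 = 5.06 * 3.16 = 15.9896
lambda_3 * g_3 = 4.86 * -4.76 = -23.1336
Total violation = 3.4648 + 15.9896 + 23.1336 = 42.588


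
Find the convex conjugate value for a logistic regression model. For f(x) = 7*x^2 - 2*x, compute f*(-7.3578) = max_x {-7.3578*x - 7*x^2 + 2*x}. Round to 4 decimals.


f*(y) = sup_x {y*x - a*x^2 - b*x} = sup_x {(y-b)*x - a*x^2}
FOC: (y - b) - 2a*x = 0 => x* = (y - b)/(2a)
x* = (-7.3578 + 2)/(2*7) = -0.3827
f*(-7.3578) = (y-b)^2/(4a) = (-7.3578 + 2)^2/(4*7)
= 28.706/28 = 1.0252


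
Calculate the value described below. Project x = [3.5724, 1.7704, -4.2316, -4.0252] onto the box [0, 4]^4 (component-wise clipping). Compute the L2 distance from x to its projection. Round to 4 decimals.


Project each component onto [0, 4].
clip(3.5724) = 3.5724, clip(1.7704) = 1.7704, clip(-4.2316) = 0.0, clip(-4.0252) = 0.0
Projection = [3.5724, 1.7704, 0.0, 0.0]
Squared diffs: [0.0, 0.0, 17.9064, 16.2022]
Distance = sqrt(34.1086) = 5.8403


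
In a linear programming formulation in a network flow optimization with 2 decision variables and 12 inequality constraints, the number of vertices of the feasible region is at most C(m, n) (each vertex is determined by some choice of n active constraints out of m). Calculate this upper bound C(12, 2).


Each vertex corresponds to some choice of n active constraints out of m, so the number of vertices is at most C(m, n) = m! / (n!(m-n)!).
m = 12, n = 2
Numerator: 12 * 11
Denominator: 2! = 2
C(12, 2) = 66


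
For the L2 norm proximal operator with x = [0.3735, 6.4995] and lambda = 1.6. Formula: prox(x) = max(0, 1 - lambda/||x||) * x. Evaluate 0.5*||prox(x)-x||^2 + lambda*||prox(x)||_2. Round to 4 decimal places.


Step 1: Compute ||x||.
||x|| = 6.5102
Step 2: Compute scaling factor.
scale = max(0, 1 - 1.6/6.5102) = 0.7542
Step 3: prox(x) = [0.2817, 4.9021]
||prox(x)|| = 4.9102
Step 4: Proximal objective.
0.5*||prox-x||^2 = 1.28
lambda*||prox|| = 7.8563
Total = 9.1364


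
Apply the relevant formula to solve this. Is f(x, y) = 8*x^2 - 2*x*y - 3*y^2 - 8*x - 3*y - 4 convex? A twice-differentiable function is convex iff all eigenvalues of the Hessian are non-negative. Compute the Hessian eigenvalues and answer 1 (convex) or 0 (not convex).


The Hessian of f(x,y) = 8*x^2 - 2*x*y - 3*y^2 - 8*x - 3*y - 4 is:
H = [[16, -2], [-2, -6]]
Trace = 16 - 6 = 10
Determinant = 16*-6 - (-2)^2 = -100
Discriminant = (10)^2 - 4*-100 = 500.0
Eigenvalues: lambda_1 = -6.1803, lambda_2 = 16.1803
The function is not convex.

0


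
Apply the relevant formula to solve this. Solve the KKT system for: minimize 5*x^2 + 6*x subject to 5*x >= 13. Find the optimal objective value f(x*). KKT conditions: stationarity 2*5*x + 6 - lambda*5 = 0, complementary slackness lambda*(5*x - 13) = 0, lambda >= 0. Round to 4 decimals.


Step 1: Try lambda = 0 (constraint inactive).
x_unc = -6/(2*5) = -0.6
Check: 5*-0.6 = -3.0 < 13 -- violated!
Step 2: Constraint must be active: 5*x = 13
x* = 13/5 = 2.6
lambda = (2*5*2.6 + 6)/5 = 6.4
Step 3: Compute optimal value.
f(x*) = 5*2.6^2 + 6*2.6 = 49.4


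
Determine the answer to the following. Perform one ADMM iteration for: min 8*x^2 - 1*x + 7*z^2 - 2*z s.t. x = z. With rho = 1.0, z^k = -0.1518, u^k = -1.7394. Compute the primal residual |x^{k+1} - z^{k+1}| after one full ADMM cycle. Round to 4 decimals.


ADMM iteration with rho = 1.0, z^k = -0.1518, u^k = -1.7394
Step 1: x-update.
Minimize 8*x^2 - 1*x + (1.0/2)*(x + 0.1518 - 1.7394)^2
FOC: (2*8 + 1.0)*x = 1 + 1.0*(-0.1518 + 1.7394)
x^{k+1} = 0.1522
Step 2: z-update.
Minimize 7*z^2 - 2*z + (1.0/2)*(0.1522 - z - 1.7394)^2
FOC: (2*7 + 1.0)*z = 2 + 1.0*(0.1522 - 1.7394)
z^{k+1} = 0.0275
Step 3: u-update.
u^{k+1} = -1.7394 + 0.1522 - 0.0275 = -1.6147
Step 4: Primal residual = |0.1522 - 0.0275| = 0.1247


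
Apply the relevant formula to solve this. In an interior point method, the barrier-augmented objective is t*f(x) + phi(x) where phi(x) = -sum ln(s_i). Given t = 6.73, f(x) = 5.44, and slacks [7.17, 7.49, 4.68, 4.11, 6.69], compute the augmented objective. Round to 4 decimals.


Step 1: Compute log-barrier.
ln values: [1.9699, 2.0136, 1.5433, 1.4134, 1.9006]
phi = -(1.9699 + 2.0136 + 1.5433 + 1.4134 + 1.9006) = -8.8408
Step 2: Compute augmented objective.
t*f(x) = 6.73*5.44 = 36.6112
Total = 36.6112 - 8.8408 = 27.7704


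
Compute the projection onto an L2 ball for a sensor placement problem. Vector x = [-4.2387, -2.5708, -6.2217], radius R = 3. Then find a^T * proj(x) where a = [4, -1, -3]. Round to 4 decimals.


Step 1: Compute ||x|| (intermediates to 6 decimals).
||x|| = sqrt((-4.2387)^2 + (-2.5708)^2 + (-6.2217)^2) = 7.955196
Step 2: Project.
Since ||x|| > R, scale = R/||x|| = 3/7.955196 = 0.377112, proj(x) = scale * x
proj(x) = [-1.598465, -0.96948, -2.346278]
Step 3: Dot product.
a^T * proj(x) = 4*(-1.598465) - 1*(-0.96948) - 3*(-2.346278) = 1.6145


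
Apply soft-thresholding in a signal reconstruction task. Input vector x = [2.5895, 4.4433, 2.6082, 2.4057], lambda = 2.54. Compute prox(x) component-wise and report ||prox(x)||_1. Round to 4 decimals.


Soft-thresholding with lambda = 2.54:
prox(2.5895) = sign(2.5895)*max(|2.5895| - 2.54, 0) = 0.0495
prox(4.4433) = sign(4.4433)*max(|4.4433| - 2.54, 0) = 1.9033
prox(2.6082) = sign(2.6082)*max(|2.6082| - 2.54, 0) = 0.0682
prox(2.4057) = sign(2.4057)*max(|2.4057| - 2.54, 0) = 0.0
prox(x) = [0.0495, 1.9033, 0.0682, 0.0]
||prox(x)||_1 = 0.0495 + 1.9033 + 0.0682 + 0.0 = 2.021


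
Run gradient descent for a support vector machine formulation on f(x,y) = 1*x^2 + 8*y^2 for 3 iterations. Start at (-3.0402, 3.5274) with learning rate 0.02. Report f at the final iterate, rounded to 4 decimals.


Gradient descent on f(x,y) = 1*x^2 + 8*y^2.
Starting point: (-3.0402, 3.5274), alpha = 0.02
Step 1: grad_x = 2*1*-3.0402 = -6.0804, grad_y = 2*8*3.5274 = 56.4384
  x_1 = -3.0402 - 0.02*-6.0804 = -2.9186
  y_1 = 3.5274 - 0.02*56.4384 = 2.3986
Step 2: grad_x = 2*1*-2.9186 = -5.8372, grad_y = 2*8*2.3986 = 38.3781
  x_2 = -2.9186 - 0.02*-5.8372 = -2.8018
  y_2 = 2.3986 - 0.02*38.3781 = 1.6311
Step 3: grad_x = 2*1*-2.8018 = -5.6037, grad_y = 2*8*1.6311 = 26.0971
  x_3 = -2.8018 - 0.02*-5.6037 = -2.6898
  y_3 = 1.6311 - 0.02*26.0971 = 1.1091
f(-2.6898, 1.1091) = 1*(-2.6898)^2 + 8*1.1091^2 = 17.0762


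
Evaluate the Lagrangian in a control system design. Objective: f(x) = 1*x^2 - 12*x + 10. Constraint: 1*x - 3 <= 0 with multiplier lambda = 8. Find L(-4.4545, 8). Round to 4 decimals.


Step 1: Evaluate f(x).
f(-4.4545) = 1*(-4.4545)^2 - 12*(-4.4545) + 10 = 83.2966
Step 2: Evaluate g(x).
g(-4.4545) = 1*-4.4545 - 3 = -7.4545
Step 3: Compute Lagrangian.
L = 83.2966 + 8*-7.4545 = 23.6606


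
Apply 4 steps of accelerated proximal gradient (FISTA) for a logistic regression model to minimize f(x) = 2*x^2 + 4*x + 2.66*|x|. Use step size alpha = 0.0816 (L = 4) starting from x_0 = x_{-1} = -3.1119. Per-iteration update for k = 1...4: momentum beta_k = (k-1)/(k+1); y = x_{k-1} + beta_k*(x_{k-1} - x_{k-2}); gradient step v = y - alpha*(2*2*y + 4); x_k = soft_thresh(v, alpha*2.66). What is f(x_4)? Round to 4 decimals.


FISTA on f(x) = 2*x^2 + 4*x + 2.66*|x|
L = 4, alpha = 0.0816
Iteration 1: beta = 0.0, y = -3.1119 + 0.0*(-3.1119 + 3.1119) = -3.1119
  grad(y) = -8.4476, v = y - alpha*grad = -2.4226
  prox(v) = soft_thresh(-2.4226, 0.2171) = -2.2055
Iteration 2: beta = 0.3333, y = -2.2055 + 0.3333*(-2.2055 + 3.1119) = -1.9034
  grad(y) = -3.6136, v = y - alpha*grad = -1.6085
  prox(v) = soft_thresh(-1.6085, 0.2171) = -1.3915
Iteration 3: beta = 0.5, y = -1.3915 + 0.5*(-1.3915 + 2.2055) = -0.9844
  grad(y) = 0.0622, v = y - alpha*grad = -0.9895
  prox(v) = soft_thresh(-0.9895, 0.2171) = -0.7725
Iteration 4: beta = 0.6, y = -0.7725 + 0.6*(-0.7725 + 1.3915) = -0.4011
  grad(y) = 2.3957, v = y - alpha*grad = -0.5966
  prox(v) = soft_thresh(-0.5966, 0.2171) = -0.3795
f(x_4) = 2*(-0.3795)^2 + 4*(-0.3795) + 2.66*|-0.3795| = -0.2205


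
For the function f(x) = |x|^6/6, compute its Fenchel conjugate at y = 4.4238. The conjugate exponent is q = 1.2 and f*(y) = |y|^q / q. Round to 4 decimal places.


The conjugate exponent q satisfies 1/p + 1/q = 1.
p = 6, so q = 6/(6 - 1) = 1.2
|y|^q = 4.4238^1.2 = 5.956
f*(4.4238) = 5.956 / 1.2 = 4.9633


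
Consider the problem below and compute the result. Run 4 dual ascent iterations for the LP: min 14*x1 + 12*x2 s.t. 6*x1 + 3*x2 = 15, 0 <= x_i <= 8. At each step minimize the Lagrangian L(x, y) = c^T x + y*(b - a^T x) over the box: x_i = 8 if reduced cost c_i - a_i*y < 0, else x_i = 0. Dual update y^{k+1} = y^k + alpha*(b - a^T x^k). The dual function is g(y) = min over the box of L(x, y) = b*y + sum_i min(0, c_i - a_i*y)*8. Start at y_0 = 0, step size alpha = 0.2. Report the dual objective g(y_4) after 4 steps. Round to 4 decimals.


Dual ascent for LP: min 14*x1 + 12*x2, 6*x1 + 3*x2 = 15, 0 <= x_i <= 8
Step 1: y^k = 0.0, reduced costs: (14.0, 12.0)
  x^k = (0.0, 0.0), subgradient = b - a^T x = 15.0
  y^{k+1} = 0.0 + 0.2*15.0 = 3.0
Step 2: y^k = 3.0, reduced costs: (-4.0, 3.0)
  x^k = (8.0, 0.0), subgradient = b - a^T x = -33.0
  y^{k+1} = 3.0 + 0.2*-33.0 = -3.6
Step 3: y^k = -3.6, reduced costs: (35.6, 22.8)
  x^k = (0.0, 0.0), subgradient = b - a^T x = 15.0
  y^{k+1} = -3.6 + 0.2*15.0 = -0.6
Step 4: y^k = -0.6, reduced costs: (17.6, 13.8)
  x^k = (0.0, 0.0), subgradient = b - a^T x = 15.0
  y^{k+1} = -0.6 + 0.2*15.0 = 2.4
Dual objective at y_4 = 2.4: reduced costs (-0.4, 4.8), box minimizer x = (8.0, 0.0)
g(y_4) = b*y + (c1 - a1*y)*x1 + (c2 - a2*y)*x2 = 15*2.4 + (-0.4)*8.0 + 4.8*0.0 = 36.0 - 3.2 + 0.0 = 32.8


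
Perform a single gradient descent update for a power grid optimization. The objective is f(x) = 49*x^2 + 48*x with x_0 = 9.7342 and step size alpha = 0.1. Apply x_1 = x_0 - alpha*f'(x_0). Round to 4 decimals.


We compute the gradient at x_0 and apply the update.
f'(x) = 98*x + 48
f'(9.7342) = 98*9.7342 + 48 = 1001.9516
x_1 = 9.7342 - 0.1*1001.9516 = -90.461


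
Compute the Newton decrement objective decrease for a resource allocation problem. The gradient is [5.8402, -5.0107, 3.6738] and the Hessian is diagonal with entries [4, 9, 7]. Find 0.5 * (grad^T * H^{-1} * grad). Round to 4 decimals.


Step 1: H is diagonal, so H^(-1) * g = [1.4601, -0.5567, 0.5248].
Step 2: g^T H^(-1) g = sum_i g_i^2 / H_ii
  = (5.8402)^2/4 + (-5.0107)^2/9 + (3.6738)^2/7
  = 8.527 + 2.7897 + 1.9281 = 13.2448
Step 3: Objective decrease = 0.5 * g^T H^(-1) g = 6.6224


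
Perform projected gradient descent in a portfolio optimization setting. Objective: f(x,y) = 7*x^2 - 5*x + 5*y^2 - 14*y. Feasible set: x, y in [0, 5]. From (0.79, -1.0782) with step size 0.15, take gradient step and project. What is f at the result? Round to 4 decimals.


Step 1: Compute gradient at (0.79, -1.0782).
grad_x = 2*7*0.79 - 5 = 6.06
grad_y = 2*5*-1.0782 - 14 = -24.782
Step 2: Gradient step.
x_raw = 0.79 - 0.15*6.06 = -0.119
y_raw = -1.0782 - 0.15*-24.782 = 2.6391
Step 3: Project onto [0, 5].
x_proj = clip(-0.119) = 0.0
y_proj = clip(2.6391) = 2.6391
Step 4: Evaluate f.
f(0.0, 2.6391) = -2.1232


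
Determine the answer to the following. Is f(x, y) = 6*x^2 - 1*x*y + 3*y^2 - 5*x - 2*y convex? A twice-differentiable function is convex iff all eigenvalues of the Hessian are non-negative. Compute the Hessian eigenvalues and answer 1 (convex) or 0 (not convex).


The Hessian of f(x,y) = 6*x^2 - 1*x*y + 3*y^2 - 5*x - 2*y is:
H = [[12, -1], [-1, 6]]
Trace = 12 + 6 = 18
Determinant = 12*6 - (-1)^2 = 71
Discriminant = (18)^2 - 4*71 = 40.0
Eigenvalues: lambda_1 = 5.8377, lambda_2 = 12.1623
The function is convex.

1


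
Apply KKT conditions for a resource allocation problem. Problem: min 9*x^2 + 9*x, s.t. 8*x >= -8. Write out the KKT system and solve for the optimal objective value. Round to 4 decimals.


Step 1: Try lambda = 0 (constraint inactive).
Stationarity: 2*9*x + 9 = 0
x* = -9/(2*9) = -0.5
Check constraint: 8*-0.5 = -4.0 >= -8 -- satisfied.
Step 2: Compute optimal value.
f(x*) = 9*(-0.5)^2 + 9*(-0.5) = -2.25


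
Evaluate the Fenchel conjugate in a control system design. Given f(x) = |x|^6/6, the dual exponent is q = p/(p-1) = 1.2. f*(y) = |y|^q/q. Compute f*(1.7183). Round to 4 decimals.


The conjugate exponent q satisfies 1/p + 1/q = 1.
p = 6, so q = 6/(6 - 1) = 1.2
|y|^q = 1.7183^1.2 = 1.9148
f*(1.7183) = 1.9148 / 1.2 = 1.5956


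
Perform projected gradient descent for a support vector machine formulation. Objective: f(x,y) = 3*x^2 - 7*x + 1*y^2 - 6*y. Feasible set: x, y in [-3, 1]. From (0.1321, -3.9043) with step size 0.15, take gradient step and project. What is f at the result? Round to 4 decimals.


Step 1: Compute gradient at (0.1321, -3.9043).
grad_x = 2*3*0.1321 - 7 = -6.2074
grad_y = 2*1*-3.9043 - 6 = -13.8086
Step 2: Gradient step.
x_raw = 0.1321 - 0.15*-6.2074 = 1.0632
y_raw = -3.9043 - 0.15*-13.8086 = -1.833
Step 3: Project onto [-3, 1].
x_proj = clip(1.0632) = 1.0
y_proj = clip(-1.833) = -1.833
Step 4: Evaluate f.
f(1.0, -1.833) = 10.358


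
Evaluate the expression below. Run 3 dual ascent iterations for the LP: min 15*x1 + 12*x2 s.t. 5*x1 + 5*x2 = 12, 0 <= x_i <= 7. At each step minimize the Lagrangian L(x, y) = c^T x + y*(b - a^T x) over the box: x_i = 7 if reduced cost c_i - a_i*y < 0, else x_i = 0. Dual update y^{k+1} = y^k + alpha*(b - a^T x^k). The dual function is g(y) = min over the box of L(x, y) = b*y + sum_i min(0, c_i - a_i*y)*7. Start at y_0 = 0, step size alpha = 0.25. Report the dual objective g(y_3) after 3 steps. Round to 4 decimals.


Dual ascent for LP: min 15*x1 + 12*x2, 5*x1 + 5*x2 = 12, 0 <= x_i <= 7
Step 1: y^k = 0.0, reduced costs: (15.0, 12.0)
  x^k = (0.0, 0.0), subgradient = b - a^T x = 12.0
  y^{k+1} = 0.0 + 0.25*12.0 = 3.0
Step 2: y^k = 3.0, reduced costs: (0.0, -3.0)
  x^k = (0.0, 7.0), subgradient = b - a^T x = -23.0
  y^{k+1} = 3.0 + 0.25*-23.0 = -2.75
Step 3: y^k = -2.75, reduced costs: (28.75, 25.75)
  x^k = (0.0, 0.0), subgradient = b - a^T x = 12.0
  y^{k+1} = -2.75 + 0.25*12.0 = 0.25
Dual objective at y_3 = 0.25: reduced costs (13.75, 10.75), box minimizer x = (0.0, 0.0)
g(y_3) = b*y + (c1 - a1*y)*x1 + (c2 - a2*y)*x2 = 12*0.25 + 13.75*0.0 + 10.75*0.0 = 3.0 + 0.0 + 0.0 = 3.0


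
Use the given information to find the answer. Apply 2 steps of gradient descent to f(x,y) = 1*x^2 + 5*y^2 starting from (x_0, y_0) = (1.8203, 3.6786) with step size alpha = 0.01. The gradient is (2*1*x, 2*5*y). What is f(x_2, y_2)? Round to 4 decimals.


Gradient descent on f(x,y) = 1*x^2 + 5*y^2.
Starting point: (1.8203, 3.6786), alpha = 0.01
Step 1: grad_x = 2*1*1.8203 = 3.6406, grad_y = 2*5*3.6786 = 36.786
  x_1 = 1.8203 - 0.01*3.6406 = 1.7839
  y_1 = 3.6786 - 0.01*36.786 = 3.3107
Step 2: grad_x = 2*1*1.7839 = 3.5678, grad_y = 2*5*3.3107 = 33.1074
  x_2 = 1.7839 - 0.01*3.5678 = 1.7482
  y_2 = 3.3107 - 0.01*33.1074 = 2.9797
f(1.7482, 2.9797) = 1*1.7482^2 + 5*2.9797^2 = 47.4483


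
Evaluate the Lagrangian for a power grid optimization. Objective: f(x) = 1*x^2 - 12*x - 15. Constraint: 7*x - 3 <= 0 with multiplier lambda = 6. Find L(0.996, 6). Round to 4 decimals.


Step 1: Evaluate f(x).
f(0.996) = 1*0.996^2 - 12*0.996 - 15 = -25.96
Step 2: Evaluate g(x).
g(0.996) = 7*0.996 - 3 = 3.972
Step 3: Compute Lagrangian.
L = -25.96 + 6*3.972 = -2.128


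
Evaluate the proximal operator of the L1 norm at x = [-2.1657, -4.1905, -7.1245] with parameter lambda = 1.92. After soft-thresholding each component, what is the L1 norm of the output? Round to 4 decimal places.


Soft-thresholding with lambda = 1.92:
prox(-2.1657) = sign(-2.1657)*max(|-2.1657| - 1.92, 0) = -0.2457
prox(-4.1905) = sign(-4.1905)*max(|-4.1905| - 1.92, 0) = -2.2705
prox(-7.1245) = sign(-7.1245)*max(|-7.1245| - 1.92, 0) = -5.2045
prox(x) = [-0.2457, -2.2705, -5.2045]
||prox(x)||_1 = 0.2457 + 2.2705 + 5.2045 = 7.7207


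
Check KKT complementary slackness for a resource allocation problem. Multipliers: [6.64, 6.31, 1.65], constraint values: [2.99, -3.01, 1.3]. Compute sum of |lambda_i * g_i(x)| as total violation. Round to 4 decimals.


KKT complementary slackness check:
lambda_1 * g_1 = 6.64 * 2.99 = 19.8536
lambda_2 * g_2 = 6.31 * -3.01 = -18.9931
lambda_3 * g_3 = 1.65 * 1.3 = 2.145
Total violation = 19.8536 + 18.9931 + 2.145 = 40.9917


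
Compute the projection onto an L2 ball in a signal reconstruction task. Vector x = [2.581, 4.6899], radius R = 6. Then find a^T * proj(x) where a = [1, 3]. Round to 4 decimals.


Step 1: Compute ||x|| (intermediates to 6 decimals).
||x|| = sqrt(2.581^2 + 4.6899^2) = 5.353197
Step 2: Project.
Since ||x|| <= R, proj = x (no scaling needed).
proj(x) = [2.581, 4.6899]
Step 3: Dot product.
a^T * proj(x) = 1*2.581 + 3*4.6899 = 16.6507


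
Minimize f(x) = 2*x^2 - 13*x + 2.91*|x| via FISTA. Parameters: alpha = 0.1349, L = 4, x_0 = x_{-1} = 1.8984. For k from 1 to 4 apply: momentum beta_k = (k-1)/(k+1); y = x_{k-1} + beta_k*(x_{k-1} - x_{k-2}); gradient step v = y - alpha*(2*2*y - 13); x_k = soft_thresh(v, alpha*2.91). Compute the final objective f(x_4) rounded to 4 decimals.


FISTA on f(x) = 2*x^2 - 13*x + 2.91*|x|
L = 4, alpha = 0.1349
Iteration 1: beta = 0.0, y = 1.8984 + 0.0*(1.8984 - 1.8984) = 1.8984
  grad(y) = -5.4064, v = y - alpha*grad = 2.6277
  prox(v) = soft_thresh(2.6277, 0.3926) = 2.2352
Iteration 2: beta = 0.3333, y = 2.2352 + 0.3333*(2.2352 - 1.8984) = 2.3474
  grad(y) = -3.6103, v = y - alpha*grad = 2.8345
  prox(v) = soft_thresh(2.8345, 0.3926) = 2.4419
Iteration 3: beta = 0.5, y = 2.4419 + 0.5*(2.4419 - 2.2352) = 2.5453
  grad(y) = -2.819, v = y - alpha*grad = 2.9255
  prox(v) = soft_thresh(2.9255, 0.3926) = 2.533
Iteration 4: beta = 0.6, y = 2.533 + 0.6*(2.533 - 2.4419) = 2.5876
  grad(y) = -2.6495, v = y - alpha*grad = 2.945
  prox(v) = soft_thresh(2.945, 0.3926) = 2.5525
f(x_4) = 2*2.5525^2 - 13*2.5525 + 2.91*|2.5525| = -12.7242


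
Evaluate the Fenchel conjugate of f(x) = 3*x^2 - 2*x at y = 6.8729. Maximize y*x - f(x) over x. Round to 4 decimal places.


f*(y) = sup_x {y*x - a*x^2 - b*x} = sup_x {(y-b)*x - a*x^2}
FOC: (y - b) - 2a*x = 0 => x* = (y - b)/(2a)
x* = (6.8729 + 2)/(2*3) = 1.4788
f*(6.8729) = (y-b)^2/(4a) = (6.8729 + 2)^2/(4*3)
= 78.7284/12 = 6.5607


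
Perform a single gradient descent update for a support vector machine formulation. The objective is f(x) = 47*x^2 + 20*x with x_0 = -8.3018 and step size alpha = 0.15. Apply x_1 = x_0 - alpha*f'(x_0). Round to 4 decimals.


We compute the gradient at x_0 and apply the update.
f'(x) = 94*x + 20
f'(-8.3018) = 94*-8.3018 + 20 = -760.3692
x_1 = -8.3018 - 0.15*-760.3692 = 105.7536


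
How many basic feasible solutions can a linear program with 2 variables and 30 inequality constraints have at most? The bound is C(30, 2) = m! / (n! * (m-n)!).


Each vertex corresponds to some choice of n active constraints out of m, so the number of vertices is at most C(m, n) = m! / (n!(m-n)!).
m = 30, n = 2
Numerator: 30 * 29
Denominator: 2! = 2
C(30, 2) = 435


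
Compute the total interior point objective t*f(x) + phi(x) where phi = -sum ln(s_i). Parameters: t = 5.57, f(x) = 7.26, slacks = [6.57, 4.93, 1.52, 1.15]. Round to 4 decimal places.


Step 1: Compute log-barrier.
ln values: [1.8825, 1.5953, 0.4187, 0.1398]
phi = -(1.8825 + 1.5953 + 0.4187 + 0.1398) = -4.0363
Step 2: Compute augmented objective.
t*f(x) = 5.57*7.26 = 40.4382
Total = 40.4382 - 4.0363 = 36.4019


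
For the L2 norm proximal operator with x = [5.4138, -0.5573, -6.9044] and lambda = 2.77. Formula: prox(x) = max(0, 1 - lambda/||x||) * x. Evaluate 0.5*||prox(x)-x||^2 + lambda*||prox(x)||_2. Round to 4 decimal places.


Step 1: Compute ||x||.
||x|| = 8.7915
Step 2: Compute scaling factor.
scale = max(0, 1 - 2.77/8.7915) = 0.6849
Step 3: prox(x) = [3.708, -0.3817, -4.729]
||prox(x)|| = 6.0215
Step 4: Proximal objective.
0.5*||prox-x||^2 = 3.8365
lambda*||prox|| = 16.6796
Total = 20.516


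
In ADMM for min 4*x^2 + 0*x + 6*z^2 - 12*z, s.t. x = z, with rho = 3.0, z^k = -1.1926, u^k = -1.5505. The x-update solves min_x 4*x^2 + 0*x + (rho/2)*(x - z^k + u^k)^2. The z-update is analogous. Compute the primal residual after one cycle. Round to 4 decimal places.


ADMM iteration with rho = 3.0, z^k = -1.1926, u^k = -1.5505
Step 1: x-update.
Minimize 4*x^2 + 0*x + (3.0/2)*(x + 1.1926 - 1.5505)^2
FOC: (2*4 + 3.0)*x = 0 + 3.0*(-1.1926 + 1.5505)
x^{k+1} = 0.0976
Step 2: z-update.
Minimize 6*z^2 - 12*z + (3.0/2)*(0.0976 - z - 1.5505)^2
FOC: (2*6 + 3.0)*z = 12 + 3.0*(0.0976 - 1.5505)
z^{k+1} = 0.5094
Step 3: u-update.
u^{k+1} = -1.5505 + 0.0976 - 0.5094 = -1.9623
Step 4: Primal residual = |0.0976 - 0.5094| = 0.4118


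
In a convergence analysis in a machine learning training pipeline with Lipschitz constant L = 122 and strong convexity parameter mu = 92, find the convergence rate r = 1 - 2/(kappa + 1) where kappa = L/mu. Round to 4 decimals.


Step 1: Compute the condition number.
kappa = L/mu = 122/92 = 1.3261
Step 2: Compute the convergence rate.
r = 1 - 2/(kappa + 1) = 1 - 2*mu/(L + mu) = (L - mu)/(L + mu) = 30/214 = 0.1402


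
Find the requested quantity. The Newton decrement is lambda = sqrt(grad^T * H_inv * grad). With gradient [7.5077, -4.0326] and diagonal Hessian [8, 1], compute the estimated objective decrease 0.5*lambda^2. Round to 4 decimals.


Step 1: H is diagonal, so H^(-1) * g = [0.9385, -4.0326].
Step 2: g^T H^(-1) g = sum_i g_i^2 / H_ii
  = (7.5077)^2/8 + (-4.0326)^2/1
  = 7.0457 + 16.2619 = 23.3076
Step 3: Objective decrease = 0.5 * g^T H^(-1) g = 11.6538


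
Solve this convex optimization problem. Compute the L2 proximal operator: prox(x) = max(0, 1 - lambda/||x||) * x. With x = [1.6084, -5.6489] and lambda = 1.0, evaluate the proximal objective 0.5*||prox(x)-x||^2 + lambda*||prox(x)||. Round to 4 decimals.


Step 1: Compute ||x||.
||x|| = 5.8734
Step 2: Compute scaling factor.
scale = max(0, 1 - 1.0/5.8734) = 0.8297
Step 3: prox(x) = [1.3346, -4.6871]
||prox(x)|| = 4.8734
Step 4: Proximal objective.
0.5*||prox-x||^2 = 0.5
lambda*||prox|| = 4.8734
Total = 5.3734


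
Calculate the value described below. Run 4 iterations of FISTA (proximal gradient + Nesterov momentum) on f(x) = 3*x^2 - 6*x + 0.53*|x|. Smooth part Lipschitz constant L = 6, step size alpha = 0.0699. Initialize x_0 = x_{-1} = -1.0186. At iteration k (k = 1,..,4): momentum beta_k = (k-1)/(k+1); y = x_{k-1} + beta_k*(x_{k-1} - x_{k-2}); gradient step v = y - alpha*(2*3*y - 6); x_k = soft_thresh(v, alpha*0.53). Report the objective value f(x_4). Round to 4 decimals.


FISTA on f(x) = 3*x^2 - 6*x + 0.53*|x|
L = 6, alpha = 0.0699
Iteration 1: beta = 0.0, y = -1.0186 + 0.0*(-1.0186 + 1.0186) = -1.0186
  grad(y) = -12.1116, v = y - alpha*grad = -0.172
  prox(v) = soft_thresh(-0.172, 0.037) = -0.135
Iteration 2: beta = 0.3333, y = -0.135 + 0.3333*(-0.135 + 1.0186) = 0.1596
  grad(y) = -5.0424, v = y - alpha*grad = 0.5121
  prox(v) = soft_thresh(0.5121, 0.037) = 0.475
Iteration 3: beta = 0.5, y = 0.475 + 0.5*(0.475 + 0.135) = 0.78
  grad(y) = -1.32, v = y - alpha*grad = 0.8723
  prox(v) = soft_thresh(0.8723, 0.037) = 0.8352
Iteration 4: beta = 0.6, y = 0.8352 + 0.6*(0.8352 - 0.475) = 1.0513
  grad(y) = 0.3081, v = y - alpha*grad = 1.0298
  prox(v) = soft_thresh(1.0298, 0.037) = 0.9928
f(x_4) = 3*0.9928^2 - 6*0.9928 + 0.53*|0.9928| = -2.4737


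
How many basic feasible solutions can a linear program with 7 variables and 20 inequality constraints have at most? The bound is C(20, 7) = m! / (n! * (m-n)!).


Each vertex corresponds to some choice of n active constraints out of m, so the number of vertices is at most C(m, n) = m! / (n!(m-n)!).
m = 20, n = 7
Numerator: 20 * 19 * 18 * 17 * 16 * 15 * 14
Denominator: 7! = 5040
C(20, 7) = 77520


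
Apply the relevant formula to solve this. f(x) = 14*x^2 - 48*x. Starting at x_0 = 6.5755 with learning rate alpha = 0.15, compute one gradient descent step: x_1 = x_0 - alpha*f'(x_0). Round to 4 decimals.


We compute the gradient at x_0 and apply the update.
f'(x) = 28*x - 48
f'(6.5755) = 28*6.5755 - 48 = 136.114
x_1 = 6.5755 - 0.15*136.114 = -13.8416


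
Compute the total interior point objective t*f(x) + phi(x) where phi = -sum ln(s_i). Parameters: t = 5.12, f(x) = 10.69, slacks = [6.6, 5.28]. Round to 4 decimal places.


Step 1: Compute log-barrier.
ln values: [1.8871, 1.6639]
phi = -(1.8871 + 1.6639) = -3.551
Step 2: Compute augmented objective.
t*f(x) = 5.12*10.69 = 54.7328
Total = 54.7328 - 3.551 = 51.1818


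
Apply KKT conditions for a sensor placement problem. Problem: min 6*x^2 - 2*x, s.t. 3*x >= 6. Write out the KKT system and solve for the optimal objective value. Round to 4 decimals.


Step 1: Try lambda = 0 (constraint inactive).
x_unc = 2/(2*6) = 0.1667
Check: 3*0.1667 = 0.5001 < 6 -- violated!
Step 2: Constraint must be active: 3*x = 6
x* = 6/3 = 2.0
lambda = (2*6*2.0 - 2)/3 = 7.3333
Step 3: Compute optimal value.
f(x*) = 6*2.0^2 - 2*2.0 = 20.0


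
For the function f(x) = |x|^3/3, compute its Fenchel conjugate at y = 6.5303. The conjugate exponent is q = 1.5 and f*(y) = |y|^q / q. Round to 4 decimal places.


The conjugate exponent q satisfies 1/p + 1/q = 1.
p = 3, so q = 3/(3 - 1) = 1.5
|y|^q = 6.5303^1.5 = 16.6878
f*(6.5303) = 16.6878 / 1.5 = 11.1252
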